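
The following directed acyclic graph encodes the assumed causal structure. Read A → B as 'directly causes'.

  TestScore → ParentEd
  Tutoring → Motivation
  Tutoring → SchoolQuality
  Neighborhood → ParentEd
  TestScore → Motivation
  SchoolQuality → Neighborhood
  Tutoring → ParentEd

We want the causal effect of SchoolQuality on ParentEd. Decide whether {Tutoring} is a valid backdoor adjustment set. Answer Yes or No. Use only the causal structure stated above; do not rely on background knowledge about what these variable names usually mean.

Backdoor paths from SchoolQuality to ParentEd (paths whose first edge points into SchoolQuality):
  P1: SchoolQuality <- Tutoring -> Motivation <- TestScore -> ParentEd
  P2: SchoolQuality <- Tutoring -> ParentEd
Condition 1 (no descendant of SchoolQuality in the set): holds — descendants of SchoolQuality are {Neighborhood, ParentEd}; none are in {Tutoring}.
Condition 2 (every backdoor path blocked by {Tutoring}):
  P1: blocked at fork node Tutoring ∈ conditioning set.
  P2: blocked at fork node Tutoring ∈ conditioning set.
{Tutoring} satisfies the backdoor criterion.

Yes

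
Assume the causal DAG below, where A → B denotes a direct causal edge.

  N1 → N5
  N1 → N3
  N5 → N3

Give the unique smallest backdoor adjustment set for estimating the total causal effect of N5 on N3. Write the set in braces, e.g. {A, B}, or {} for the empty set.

Variables eligible for adjustment (non-descendants of N5, excluding N5 and N3): {N1}.
Backdoor paths from N5 to N3:
  P1: N5 <- N1 -> N3
The empty set is not sufficient: P1 (N5 <- N1 -> N3) has no collider blocking it and no conditioned non-collider, so it is open.
Try {N1}:
  P1: blocked at fork node N1 ∈ conditioning set.
{N1} contains no descendant of N5 and blocks every backdoor path.
{N1} is the unique smallest valid adjustment set.

{N1}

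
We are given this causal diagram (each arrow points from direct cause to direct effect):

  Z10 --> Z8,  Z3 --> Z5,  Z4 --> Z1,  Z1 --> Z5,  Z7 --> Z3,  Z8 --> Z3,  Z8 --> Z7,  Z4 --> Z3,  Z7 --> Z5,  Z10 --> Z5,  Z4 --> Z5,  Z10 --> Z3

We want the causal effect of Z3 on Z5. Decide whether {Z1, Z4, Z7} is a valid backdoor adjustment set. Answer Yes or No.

No

Backdoor paths from Z3 to Z5 (paths whose first edge points into Z3):
  P1: Z3 <- Z4 -> Z1 -> Z5
  P2: Z3 <- Z4 -> Z5
  P3: Z3 <- Z10 -> Z8 -> Z7 -> Z5
  P4: Z3 <- Z10 -> Z5
  P5: Z3 <- Z8 <- Z10 -> Z5
  P6: Z3 <- Z8 -> Z7 -> Z5
  P7: Z3 <- Z7 <- Z8 <- Z10 -> Z5
  P8: Z3 <- Z7 -> Z5
Condition 1 (no descendant of Z3 in the set): holds — descendants of Z3 are {Z5}; none are in {Z1, Z4, Z7}.
Condition 2 (every backdoor path blocked by {Z1, Z4, Z7}):
  P1: blocked at fork node Z4 ∈ conditioning set.
  P2: blocked at fork node Z4 ∈ conditioning set.
  P3: blocked at chain node Z7 ∈ conditioning set.
  P4: open — no interior node is in the conditioning set.
  P5: open — no interior node is in the conditioning set.
  P6: blocked at chain node Z7 ∈ conditioning set.
  P7: blocked at chain node Z7 ∈ conditioning set.
  P8: blocked at fork node Z7 ∈ conditioning set.
{Z1, Z4, Z7} does not satisfy the backdoor criterion.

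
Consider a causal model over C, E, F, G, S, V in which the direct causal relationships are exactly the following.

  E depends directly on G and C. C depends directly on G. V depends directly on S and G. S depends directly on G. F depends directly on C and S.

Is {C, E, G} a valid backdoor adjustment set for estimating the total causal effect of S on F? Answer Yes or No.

Backdoor paths from S to F (paths whose first edge points into S):
  P1: S <- G -> C -> F
  P2: S <- G -> E <- C -> F
Condition 1 (no descendant of S in the set): holds — descendants of S are {F, V}; none are in {C, E, G}.
Condition 2 (every backdoor path blocked by {C, E, G}):
  P1: blocked at fork node G ∈ conditioning set.
  P2: blocked at fork node G ∈ conditioning set.
{C, E, G} satisfies the backdoor criterion.

Yes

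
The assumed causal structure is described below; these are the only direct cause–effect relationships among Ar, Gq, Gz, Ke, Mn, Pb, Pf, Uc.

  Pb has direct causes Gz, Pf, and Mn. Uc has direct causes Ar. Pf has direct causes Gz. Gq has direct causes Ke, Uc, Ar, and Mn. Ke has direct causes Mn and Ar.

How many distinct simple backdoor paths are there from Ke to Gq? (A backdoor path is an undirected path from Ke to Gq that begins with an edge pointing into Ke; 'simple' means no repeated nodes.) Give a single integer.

A backdoor path from Ke to Gq is any simple undirected path whose first edge points into Ke (i.e. leaves Ke via a parent).
Parents of Ke: {Ar, Mn}.
Enumerating:
  P1: Ke <- Ar -> Uc -> Gq
  P2: Ke <- Ar -> Gq
  P3: Ke <- Mn -> Gq
That exhausts the simple backdoor paths. Count: 3.

3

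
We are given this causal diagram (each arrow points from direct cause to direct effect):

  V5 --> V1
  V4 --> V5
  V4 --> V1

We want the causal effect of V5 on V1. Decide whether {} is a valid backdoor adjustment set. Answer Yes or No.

No

Backdoor paths from V5 to V1 (paths whose first edge points into V5):
  P1: V5 <- V4 -> V1
Condition 1 (no descendant of V5 in the set): holds — descendants of V5 are {V1}; none are in {}.
Condition 2 (every backdoor path blocked by {}):
  P1: open — no interior node is in the conditioning set.
{} does not satisfy the backdoor criterion.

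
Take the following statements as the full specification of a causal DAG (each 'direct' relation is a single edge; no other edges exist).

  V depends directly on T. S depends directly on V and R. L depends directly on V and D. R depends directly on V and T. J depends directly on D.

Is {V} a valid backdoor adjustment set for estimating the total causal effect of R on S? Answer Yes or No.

Backdoor paths from R to S (paths whose first edge points into R):
  P1: R <- T -> V -> S
  P2: R <- V -> S
Condition 1 (no descendant of R in the set): holds — descendants of R are {S}; none are in {V}.
Condition 2 (every backdoor path blocked by {V}):
  P1: blocked at chain node V ∈ conditioning set.
  P2: blocked at fork node V ∈ conditioning set.
{V} satisfies the backdoor criterion.

Yes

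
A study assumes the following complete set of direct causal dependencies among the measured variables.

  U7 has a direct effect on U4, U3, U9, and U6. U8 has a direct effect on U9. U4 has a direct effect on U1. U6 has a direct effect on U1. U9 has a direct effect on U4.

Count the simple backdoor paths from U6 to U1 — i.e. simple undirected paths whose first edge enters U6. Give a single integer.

A backdoor path from U6 to U1 is any simple undirected path whose first edge points into U6 (i.e. leaves U6 via a parent).
Parents of U6: {U7}.
Enumerating:
  P1: U6 <- U7 -> U9 -> U4 -> U1
  P2: U6 <- U7 -> U4 -> U1
That exhausts the simple backdoor paths. Count: 2.

2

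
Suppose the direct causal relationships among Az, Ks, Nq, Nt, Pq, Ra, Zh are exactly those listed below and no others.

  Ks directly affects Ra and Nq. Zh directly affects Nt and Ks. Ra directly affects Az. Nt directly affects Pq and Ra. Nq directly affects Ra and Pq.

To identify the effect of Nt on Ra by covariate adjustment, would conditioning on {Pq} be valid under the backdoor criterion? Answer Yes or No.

Backdoor paths from Nt to Ra (paths whose first edge points into Nt):
  P1: Nt <- Zh -> Ks -> Nq -> Ra
  P2: Nt <- Zh -> Ks -> Ra
Condition 1 (no descendant of Nt in the set): FAILS — Pq is a descendant of Nt.
Condition 2 (every backdoor path blocked by {Pq}):
  P1: open — no interior node is in the conditioning set.
  P2: open — no interior node is in the conditioning set.
{Pq} does not satisfy the backdoor criterion.

No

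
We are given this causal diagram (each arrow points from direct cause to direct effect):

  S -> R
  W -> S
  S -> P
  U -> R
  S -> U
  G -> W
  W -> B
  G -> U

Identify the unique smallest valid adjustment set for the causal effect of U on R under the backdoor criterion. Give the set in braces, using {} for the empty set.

{S}

Variables eligible for adjustment (non-descendants of U, excluding U and R): {B, G, P, S, W}.
Backdoor paths from U to R:
  P1: U <- G -> W -> S -> R
  P2: U <- S -> R
The empty set is not sufficient: P1 (U <- G -> W -> S -> R) has no collider blocking it and no conditioned non-collider, so it is open.
Try {S}:
  P1: blocked at chain node S ∈ conditioning set.
  P2: blocked at fork node S ∈ conditioning set.
{S} contains no descendant of U and blocks every backdoor path.
No other singleton works — e.g. {G} leaves P2 open — so {S} is the unique smallest valid adjustment set.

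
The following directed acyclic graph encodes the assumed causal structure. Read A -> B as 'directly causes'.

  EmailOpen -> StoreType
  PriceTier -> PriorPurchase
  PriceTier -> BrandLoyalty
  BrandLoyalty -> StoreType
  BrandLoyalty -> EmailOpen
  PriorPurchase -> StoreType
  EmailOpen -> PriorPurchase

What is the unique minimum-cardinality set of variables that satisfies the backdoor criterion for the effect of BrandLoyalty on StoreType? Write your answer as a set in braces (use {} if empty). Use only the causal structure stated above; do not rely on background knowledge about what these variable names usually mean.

Variables eligible for adjustment (non-descendants of BrandLoyalty, excluding BrandLoyalty and StoreType): {PriceTier}.
Backdoor paths from BrandLoyalty to StoreType:
  P1: BrandLoyalty <- PriceTier -> PriorPurchase <- EmailOpen -> StoreType
  P2: BrandLoyalty <- PriceTier -> PriorPurchase -> StoreType
The empty set is not sufficient: P2 (BrandLoyalty <- PriceTier -> PriorPurchase -> StoreType) has no collider blocking it and no conditioned non-collider, so it is open.
Try {PriceTier}:
  P1: blocked at fork node PriceTier ∈ conditioning set.
  P2: blocked at fork node PriceTier ∈ conditioning set.
{PriceTier} contains no descendant of BrandLoyalty and blocks every backdoor path.
{PriceTier} is the unique smallest valid adjustment set.

{PriceTier}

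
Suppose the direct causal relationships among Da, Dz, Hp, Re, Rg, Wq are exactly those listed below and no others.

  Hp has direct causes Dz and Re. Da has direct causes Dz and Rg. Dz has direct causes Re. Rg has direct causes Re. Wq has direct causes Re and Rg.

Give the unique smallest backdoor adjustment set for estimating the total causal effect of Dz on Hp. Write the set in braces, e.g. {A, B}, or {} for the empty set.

Variables eligible for adjustment (non-descendants of Dz, excluding Dz and Hp): {Re, Rg, Wq}.
Backdoor paths from Dz to Hp:
  P1: Dz <- Re -> Hp
The empty set is not sufficient: P1 (Dz <- Re -> Hp) has no collider blocking it and no conditioned non-collider, so it is open.
Try {Re}:
  P1: blocked at fork node Re ∈ conditioning set.
{Re} contains no descendant of Dz and blocks every backdoor path.
No other singleton works — e.g. {Rg} leaves P1 open — so {Re} is the unique smallest valid adjustment set.

{Re}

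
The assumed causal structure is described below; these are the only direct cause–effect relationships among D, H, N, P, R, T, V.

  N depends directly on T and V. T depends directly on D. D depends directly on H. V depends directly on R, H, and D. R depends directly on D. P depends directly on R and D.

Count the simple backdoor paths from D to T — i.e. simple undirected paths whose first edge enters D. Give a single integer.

A backdoor path from D to T is any simple undirected path whose first edge points into D (i.e. leaves D via a parent).
Parents of D: {H}.
Enumerating:
  P1: D <- H -> V -> N <- T
That exhausts the simple backdoor paths. Count: 1.

1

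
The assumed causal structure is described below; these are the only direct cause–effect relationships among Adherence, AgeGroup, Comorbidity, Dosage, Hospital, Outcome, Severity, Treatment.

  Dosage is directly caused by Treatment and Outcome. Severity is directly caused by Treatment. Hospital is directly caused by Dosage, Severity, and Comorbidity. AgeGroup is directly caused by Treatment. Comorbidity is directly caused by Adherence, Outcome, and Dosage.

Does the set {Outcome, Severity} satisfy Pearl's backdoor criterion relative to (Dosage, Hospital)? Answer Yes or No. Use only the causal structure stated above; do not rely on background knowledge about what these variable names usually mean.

Backdoor paths from Dosage to Hospital (paths whose first edge points into Dosage):
  P1: Dosage <- Outcome -> Comorbidity -> Hospital
  P2: Dosage <- Treatment -> Severity -> Hospital
Condition 1 (no descendant of Dosage in the set): holds — descendants of Dosage are {Comorbidity, Hospital}; none are in {Outcome, Severity}.
Condition 2 (every backdoor path blocked by {Outcome, Severity}):
  P1: blocked at fork node Outcome ∈ conditioning set.
  P2: blocked at chain node Severity ∈ conditioning set.
{Outcome, Severity} satisfies the backdoor criterion.

Yes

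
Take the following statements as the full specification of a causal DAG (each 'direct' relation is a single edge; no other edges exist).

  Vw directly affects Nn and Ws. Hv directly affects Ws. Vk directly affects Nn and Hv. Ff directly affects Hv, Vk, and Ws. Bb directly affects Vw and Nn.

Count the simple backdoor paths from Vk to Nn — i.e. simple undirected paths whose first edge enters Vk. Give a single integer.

4

A backdoor path from Vk to Nn is any simple undirected path whose first edge points into Vk (i.e. leaves Vk via a parent).
Parents of Vk: {Ff}.
Enumerating:
  P1: Vk <- Ff -> Hv -> Ws <- Vw <- Bb -> Nn
  P2: Vk <- Ff -> Hv -> Ws <- Vw -> Nn
  P3: Vk <- Ff -> Ws <- Vw <- Bb -> Nn
  P4: Vk <- Ff -> Ws <- Vw -> Nn
That exhausts the simple backdoor paths. Count: 4.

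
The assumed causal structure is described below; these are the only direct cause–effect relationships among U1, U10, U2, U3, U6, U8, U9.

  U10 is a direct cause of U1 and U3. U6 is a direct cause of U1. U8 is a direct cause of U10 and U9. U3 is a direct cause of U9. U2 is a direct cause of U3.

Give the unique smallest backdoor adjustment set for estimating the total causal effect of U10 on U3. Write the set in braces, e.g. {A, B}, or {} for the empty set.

Variables eligible for adjustment (non-descendants of U10, excluding U10 and U3): {U2, U6, U8}.
Backdoor paths from U10 to U3:
  P1: U10 <- U8 -> U9 <- U3
Each backdoor path contains an unconditioned collider, so every path is already blocked with the empty conditioning set:
  P1: blocked at collider U9 (neither it nor any descendant is in the conditioning set).
The empty set is therefore the unique smallest valid set.

{}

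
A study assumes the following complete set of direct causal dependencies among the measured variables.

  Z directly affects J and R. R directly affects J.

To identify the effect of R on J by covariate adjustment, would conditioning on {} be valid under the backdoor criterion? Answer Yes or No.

Backdoor paths from R to J (paths whose first edge points into R):
  P1: R <- Z -> J
Condition 1 (no descendant of R in the set): holds — descendants of R are {J}; none are in {}.
Condition 2 (every backdoor path blocked by {}):
  P1: open — no interior node is in the conditioning set.
{} does not satisfy the backdoor criterion.

No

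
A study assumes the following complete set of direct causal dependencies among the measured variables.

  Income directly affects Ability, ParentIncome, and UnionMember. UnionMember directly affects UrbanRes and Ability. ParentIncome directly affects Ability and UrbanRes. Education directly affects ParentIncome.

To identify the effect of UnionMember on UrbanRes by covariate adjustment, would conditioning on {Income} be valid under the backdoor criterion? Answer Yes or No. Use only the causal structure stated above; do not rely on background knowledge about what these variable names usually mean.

Yes

Backdoor paths from UnionMember to UrbanRes (paths whose first edge points into UnionMember):
  P1: UnionMember <- Income -> ParentIncome -> UrbanRes
  P2: UnionMember <- Income -> Ability <- ParentIncome -> UrbanRes
Condition 1 (no descendant of UnionMember in the set): holds — descendants of UnionMember are {Ability, UrbanRes}; none are in {Income}.
Condition 2 (every backdoor path blocked by {Income}):
  P1: blocked at fork node Income ∈ conditioning set.
  P2: blocked at fork node Income ∈ conditioning set.
{Income} satisfies the backdoor criterion.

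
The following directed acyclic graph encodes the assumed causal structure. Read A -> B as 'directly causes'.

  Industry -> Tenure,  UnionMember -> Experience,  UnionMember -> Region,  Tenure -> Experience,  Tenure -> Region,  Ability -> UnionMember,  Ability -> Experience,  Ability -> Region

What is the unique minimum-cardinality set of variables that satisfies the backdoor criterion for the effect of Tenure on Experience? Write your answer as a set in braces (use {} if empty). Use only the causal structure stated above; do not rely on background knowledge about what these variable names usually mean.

{}

Variables eligible for adjustment (non-descendants of Tenure, excluding Tenure and Experience): {Ability, Industry, UnionMember}.
Backdoor paths from Tenure to Experience:
  (none)
With no backdoor paths the empty set already satisfies the criterion, and it is trivially minimal.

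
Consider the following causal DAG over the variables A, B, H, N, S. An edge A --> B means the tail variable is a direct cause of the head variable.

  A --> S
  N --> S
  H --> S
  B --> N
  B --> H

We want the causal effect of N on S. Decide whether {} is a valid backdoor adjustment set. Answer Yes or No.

Backdoor paths from N to S (paths whose first edge points into N):
  P1: N <- B -> H -> S
Condition 1 (no descendant of N in the set): holds — descendants of N are {S}; none are in {}.
Condition 2 (every backdoor path blocked by {}):
  P1: open — no interior node is in the conditioning set.
{} does not satisfy the backdoor criterion.

No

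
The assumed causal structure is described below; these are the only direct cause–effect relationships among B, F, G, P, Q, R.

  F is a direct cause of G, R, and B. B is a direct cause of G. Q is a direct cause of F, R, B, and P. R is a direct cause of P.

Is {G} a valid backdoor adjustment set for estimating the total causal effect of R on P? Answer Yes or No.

No

Backdoor paths from R to P (paths whose first edge points into R):
  P1: R <- Q -> P
  P2: R <- F <- Q -> P
  P3: R <- F -> B <- Q -> P
  P4: R <- F -> G <- B <- Q -> P
Condition 1 (no descendant of R in the set): holds — descendants of R are {P}; none are in {G}.
Condition 2 (every backdoor path blocked by {G}):
  P1: open — no interior node is in the conditioning set.
  P2: open — no interior node is in the conditioning set.
  P3: open — collider(s) B are conditioned on (or have a conditioned descendant) and no non-collider on the path is in the set.
  P4: open — collider(s) G are conditioned on (or have a conditioned descendant) and no non-collider on the path is in the set.
{G} does not satisfy the backdoor criterion.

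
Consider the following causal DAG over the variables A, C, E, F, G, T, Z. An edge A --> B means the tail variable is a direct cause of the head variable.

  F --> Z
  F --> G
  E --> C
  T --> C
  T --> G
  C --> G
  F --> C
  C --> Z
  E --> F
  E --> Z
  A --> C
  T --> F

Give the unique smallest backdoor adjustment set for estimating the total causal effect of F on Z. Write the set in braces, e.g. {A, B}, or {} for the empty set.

Variables eligible for adjustment (non-descendants of F, excluding F and Z): {A, E, T}.
Backdoor paths from F to Z:
  P1: F <- E -> C -> Z
  P2: F <- E -> Z
  P3: F <- T -> C <- E -> Z
  P4: F <- T -> C -> Z
  P5: F <- T -> G <- C <- E -> Z
  P6: F <- T -> G <- C -> Z
The empty set is not sufficient: P1 (F <- E -> C -> Z) has no collider blocking it and no conditioned non-collider, so it is open.
Try {E, T}:
  P1: blocked at fork node E ∈ conditioning set.
  P2: blocked at fork node E ∈ conditioning set.
  P3: blocked at fork node T ∈ conditioning set.
  P4: blocked at fork node T ∈ conditioning set.
  P5: blocked at fork node T ∈ conditioning set.
  P6: blocked at fork node T ∈ conditioning set.
{E, T} contains no descendant of F and blocks every backdoor path.
Every element of {E, T} is needed (dropping E leaves P1 open; dropping T leaves P4 open), so no proper subset is valid.
Among all size-2 subsets of the eligible variables, only {E, T} blocks every backdoor path, so it is the unique smallest valid adjustment set.

{E, T}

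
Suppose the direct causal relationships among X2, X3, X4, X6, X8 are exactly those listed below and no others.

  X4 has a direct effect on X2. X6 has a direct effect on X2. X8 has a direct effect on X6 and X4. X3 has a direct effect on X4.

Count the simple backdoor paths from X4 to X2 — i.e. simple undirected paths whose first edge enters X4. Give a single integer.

A backdoor path from X4 to X2 is any simple undirected path whose first edge points into X4 (i.e. leaves X4 via a parent).
Parents of X4: {X3, X8}.
Enumerating:
  P1: X4 <- X8 -> X6 -> X2
That exhausts the simple backdoor paths. Count: 1.

1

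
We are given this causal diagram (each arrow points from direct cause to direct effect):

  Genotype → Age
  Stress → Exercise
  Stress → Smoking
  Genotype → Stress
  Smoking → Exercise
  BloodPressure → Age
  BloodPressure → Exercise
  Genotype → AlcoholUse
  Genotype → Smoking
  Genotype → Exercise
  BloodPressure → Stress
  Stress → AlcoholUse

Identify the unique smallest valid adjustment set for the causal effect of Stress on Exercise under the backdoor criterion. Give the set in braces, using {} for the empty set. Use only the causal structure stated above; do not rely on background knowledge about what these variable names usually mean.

{BloodPressure, Genotype}

Variables eligible for adjustment (non-descendants of Stress, excluding Stress and Exercise): {Age, BloodPressure, Genotype}.
Backdoor paths from Stress to Exercise:
  P1: Stress <- Genotype -> Smoking -> Exercise
  P2: Stress <- Genotype -> Age <- BloodPressure -> Exercise
  P3: Stress <- Genotype -> Exercise
  P4: Stress <- BloodPressure -> Age <- Genotype -> Smoking -> Exercise
  P5: Stress <- BloodPressure -> Age <- Genotype -> Exercise
  P6: Stress <- BloodPressure -> Exercise
The empty set is not sufficient: P1 (Stress <- Genotype -> Smoking -> Exercise) has no collider blocking it and no conditioned non-collider, so it is open.
Try {BloodPressure, Genotype}:
  P1: blocked at fork node Genotype ∈ conditioning set.
  P2: blocked at fork node Genotype ∈ conditioning set.
  P3: blocked at fork node Genotype ∈ conditioning set.
  P4: blocked at fork node BloodPressure ∈ conditioning set.
  P5: blocked at fork node BloodPressure ∈ conditioning set.
  P6: blocked at fork node BloodPressure ∈ conditioning set.
{BloodPressure, Genotype} contains no descendant of Stress and blocks every backdoor path.
Every element of {BloodPressure, Genotype} is needed (dropping BloodPressure leaves P6 open; dropping Genotype leaves P1 open), so no proper subset is valid.
Among all size-2 subsets of the eligible variables, only {BloodPressure, Genotype} blocks every backdoor path, so it is the unique smallest valid adjustment set.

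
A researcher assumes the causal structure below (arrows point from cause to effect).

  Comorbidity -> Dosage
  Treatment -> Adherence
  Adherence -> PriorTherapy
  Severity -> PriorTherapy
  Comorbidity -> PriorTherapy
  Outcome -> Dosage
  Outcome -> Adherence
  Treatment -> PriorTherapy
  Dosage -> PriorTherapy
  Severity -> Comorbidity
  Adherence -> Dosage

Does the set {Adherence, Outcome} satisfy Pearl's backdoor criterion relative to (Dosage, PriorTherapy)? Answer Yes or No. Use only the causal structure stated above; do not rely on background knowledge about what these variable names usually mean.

Backdoor paths from Dosage to PriorTherapy (paths whose first edge points into Dosage):
  P1: Dosage <- Outcome -> Adherence <- Treatment -> PriorTherapy
  P2: Dosage <- Outcome -> Adherence -> PriorTherapy
  P3: Dosage <- Comorbidity <- Severity -> PriorTherapy
  P4: Dosage <- Comorbidity -> PriorTherapy
  P5: Dosage <- Adherence <- Treatment -> PriorTherapy
  P6: Dosage <- Adherence -> PriorTherapy
Condition 1 (no descendant of Dosage in the set): holds — descendants of Dosage are {PriorTherapy}; none are in {Adherence, Outcome}.
Condition 2 (every backdoor path blocked by {Adherence, Outcome}):
  P1: blocked at fork node Outcome ∈ conditioning set.
  P2: blocked at fork node Outcome ∈ conditioning set.
  P3: open — no interior node is in the conditioning set.
  P4: open — no interior node is in the conditioning set.
  P5: blocked at chain node Adherence ∈ conditioning set.
  P6: blocked at fork node Adherence ∈ conditioning set.
{Adherence, Outcome} does not satisfy the backdoor criterion.

No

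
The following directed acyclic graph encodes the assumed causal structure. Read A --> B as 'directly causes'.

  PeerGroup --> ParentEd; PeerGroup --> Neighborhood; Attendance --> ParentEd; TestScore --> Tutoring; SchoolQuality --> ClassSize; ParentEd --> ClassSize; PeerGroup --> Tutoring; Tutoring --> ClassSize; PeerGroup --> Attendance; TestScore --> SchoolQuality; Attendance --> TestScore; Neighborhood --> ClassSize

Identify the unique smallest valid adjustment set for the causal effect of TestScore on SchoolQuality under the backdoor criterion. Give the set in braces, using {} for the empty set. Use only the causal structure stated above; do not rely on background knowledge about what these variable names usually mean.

Variables eligible for adjustment (non-descendants of TestScore, excluding TestScore and SchoolQuality): {Attendance, Neighborhood, ParentEd, PeerGroup}.
Backdoor paths from TestScore to SchoolQuality:
  P1: TestScore <- Attendance <- PeerGroup -> Neighborhood -> ClassSize <- SchoolQuality
  P2: TestScore <- Attendance <- PeerGroup -> ParentEd -> ClassSize <- SchoolQuality
  P3: TestScore <- Attendance <- PeerGroup -> Tutoring -> ClassSize <- SchoolQuality
  P4: TestScore <- Attendance -> ParentEd <- PeerGroup -> Neighborhood -> ClassSize <- SchoolQuality
  P5: TestScore <- Attendance -> ParentEd <- PeerGroup -> Tutoring -> ClassSize <- SchoolQuality
  P6: TestScore <- Attendance -> ParentEd -> ClassSize <- SchoolQuality
Each backdoor path contains an unconditioned collider, so every path is already blocked with the empty conditioning set:
  P1: blocked at collider ClassSize (neither it nor any descendant is in the conditioning set).
  P2: blocked at collider ClassSize (neither it nor any descendant is in the conditioning set).
  P3: blocked at collider ClassSize (neither it nor any descendant is in the conditioning set).
  P4: blocked at collider ParentEd (neither it nor any descendant is in the conditioning set).
  P5: blocked at collider ParentEd (neither it nor any descendant is in the conditioning set).
  P6: blocked at collider ClassSize (neither it nor any descendant is in the conditioning set).
The empty set is therefore the unique smallest valid set.

{}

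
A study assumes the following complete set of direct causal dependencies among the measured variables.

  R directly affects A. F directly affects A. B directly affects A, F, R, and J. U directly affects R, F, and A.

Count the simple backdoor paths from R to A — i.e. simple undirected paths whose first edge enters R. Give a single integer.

A backdoor path from R to A is any simple undirected path whose first edge points into R (i.e. leaves R via a parent).
Parents of R: {B, U}.
Enumerating:
  P1: R <- U -> F <- B -> A
  P2: R <- U -> F -> A
  P3: R <- U -> A
  P4: R <- B -> F <- U -> A
  P5: R <- B -> F -> A
  P6: R <- B -> A
That exhausts the simple backdoor paths. Count: 6.

6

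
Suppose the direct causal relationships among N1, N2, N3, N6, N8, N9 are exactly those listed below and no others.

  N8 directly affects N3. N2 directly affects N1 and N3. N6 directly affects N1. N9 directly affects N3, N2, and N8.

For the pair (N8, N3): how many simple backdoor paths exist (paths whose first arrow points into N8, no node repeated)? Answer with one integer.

A backdoor path from N8 to N3 is any simple undirected path whose first edge points into N8 (i.e. leaves N8 via a parent).
Parents of N8: {N9}.
Enumerating:
  P1: N8 <- N9 -> N2 -> N3
  P2: N8 <- N9 -> N3
That exhausts the simple backdoor paths. Count: 2.

2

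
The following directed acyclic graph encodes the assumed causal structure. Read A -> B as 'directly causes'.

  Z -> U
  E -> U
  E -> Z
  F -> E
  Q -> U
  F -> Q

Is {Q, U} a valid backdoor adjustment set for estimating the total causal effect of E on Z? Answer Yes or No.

Backdoor paths from E to Z (paths whose first edge points into E):
  P1: E <- F -> Q -> U <- Z
Condition 1 (no descendant of E in the set): FAILS — U is a descendant of E.
Condition 2 (every backdoor path blocked by {Q, U}):
  P1: blocked at chain node Q ∈ conditioning set.
{Q, U} does not satisfy the backdoor criterion.

No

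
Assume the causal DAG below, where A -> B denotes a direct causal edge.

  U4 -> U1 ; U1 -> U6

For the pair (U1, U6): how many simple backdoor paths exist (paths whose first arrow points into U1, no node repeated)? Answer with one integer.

A backdoor path from U1 to U6 is any simple undirected path whose first edge points into U1 (i.e. leaves U1 via a parent).
Parents of U1: {U4}.
No simple path from any parent of U1 reaches U6 without revisiting U1, so there are no backdoor paths.

0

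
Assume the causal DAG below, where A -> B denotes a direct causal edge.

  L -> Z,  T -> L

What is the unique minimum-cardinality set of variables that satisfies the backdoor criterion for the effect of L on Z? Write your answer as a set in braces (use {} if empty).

Variables eligible for adjustment (non-descendants of L, excluding L and Z): {T}.
Backdoor paths from L to Z:
  (none)
With no backdoor paths the empty set already satisfies the criterion, and it is trivially minimal.

{}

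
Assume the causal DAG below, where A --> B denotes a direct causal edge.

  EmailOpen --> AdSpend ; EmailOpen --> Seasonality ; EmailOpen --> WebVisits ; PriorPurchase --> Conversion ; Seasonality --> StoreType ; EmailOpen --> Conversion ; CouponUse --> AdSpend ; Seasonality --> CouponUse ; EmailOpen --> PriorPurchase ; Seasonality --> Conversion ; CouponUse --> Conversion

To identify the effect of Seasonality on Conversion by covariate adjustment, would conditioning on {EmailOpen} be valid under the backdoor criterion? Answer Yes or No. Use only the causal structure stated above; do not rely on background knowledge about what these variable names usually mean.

Yes

Backdoor paths from Seasonality to Conversion (paths whose first edge points into Seasonality):
  P1: Seasonality <- EmailOpen -> PriorPurchase -> Conversion
  P2: Seasonality <- EmailOpen -> Conversion
  P3: Seasonality <- EmailOpen -> AdSpend <- CouponUse -> Conversion
Condition 1 (no descendant of Seasonality in the set): holds — descendants of Seasonality are {AdSpend, Conversion, CouponUse, StoreType}; none are in {EmailOpen}.
Condition 2 (every backdoor path blocked by {EmailOpen}):
  P1: blocked at fork node EmailOpen ∈ conditioning set.
  P2: blocked at fork node EmailOpen ∈ conditioning set.
  P3: blocked at fork node EmailOpen ∈ conditioning set.
{EmailOpen} satisfies the backdoor criterion.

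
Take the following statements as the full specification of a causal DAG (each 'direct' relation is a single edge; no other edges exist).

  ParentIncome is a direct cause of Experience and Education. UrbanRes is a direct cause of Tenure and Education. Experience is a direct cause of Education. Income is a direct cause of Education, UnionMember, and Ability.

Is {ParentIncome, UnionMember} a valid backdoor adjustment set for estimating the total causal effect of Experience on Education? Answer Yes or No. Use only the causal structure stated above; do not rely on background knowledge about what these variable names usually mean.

Backdoor paths from Experience to Education (paths whose first edge points into Experience):
  P1: Experience <- ParentIncome -> Education
Condition 1 (no descendant of Experience in the set): holds — descendants of Experience are {Education}; none are in {ParentIncome, UnionMember}.
Condition 2 (every backdoor path blocked by {ParentIncome, UnionMember}):
  P1: blocked at fork node ParentIncome ∈ conditioning set.
{ParentIncome, UnionMember} satisfies the backdoor criterion.

Yes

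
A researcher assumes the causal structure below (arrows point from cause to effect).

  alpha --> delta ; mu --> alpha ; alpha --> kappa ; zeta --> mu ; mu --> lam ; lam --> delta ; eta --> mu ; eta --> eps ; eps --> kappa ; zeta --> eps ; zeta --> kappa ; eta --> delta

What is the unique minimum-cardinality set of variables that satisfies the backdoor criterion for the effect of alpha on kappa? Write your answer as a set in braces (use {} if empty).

Variables eligible for adjustment (non-descendants of alpha, excluding alpha and kappa): {eps, eta, lam, mu, zeta}.
Backdoor paths from alpha to kappa:
  P1: alpha <- mu <- eta -> eps <- zeta -> kappa
  P2: alpha <- mu <- eta -> eps -> kappa
  P3: alpha <- mu <- zeta -> eps -> kappa
  P4: alpha <- mu <- zeta -> kappa
  P5: alpha <- mu -> lam -> delta <- eta -> eps <- zeta -> kappa
  P6: alpha <- mu -> lam -> delta <- eta -> eps -> kappa
The empty set is not sufficient: P2 (alpha <- mu <- eta -> eps -> kappa) has no collider blocking it and no conditioned non-collider, so it is open.
Try {mu}:
  P1: blocked at chain node mu ∈ conditioning set.
  P2: blocked at chain node mu ∈ conditioning set.
  P3: blocked at chain node mu ∈ conditioning set.
  P4: blocked at chain node mu ∈ conditioning set.
  P5: blocked at fork node mu ∈ conditioning set.
  P6: blocked at fork node mu ∈ conditioning set.
{mu} contains no descendant of alpha and blocks every backdoor path.
No other singleton works — e.g. {eta} leaves P3 open — so {mu} is the unique smallest valid adjustment set.

{mu}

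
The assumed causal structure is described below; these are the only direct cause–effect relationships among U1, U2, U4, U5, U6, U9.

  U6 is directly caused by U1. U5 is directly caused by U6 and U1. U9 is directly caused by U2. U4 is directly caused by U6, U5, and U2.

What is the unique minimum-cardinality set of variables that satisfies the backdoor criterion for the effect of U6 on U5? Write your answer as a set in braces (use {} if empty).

Variables eligible for adjustment (non-descendants of U6, excluding U6 and U5): {U1, U2, U9}.
Backdoor paths from U6 to U5:
  P1: U6 <- U1 -> U5
The empty set is not sufficient: P1 (U6 <- U1 -> U5) has no collider blocking it and no conditioned non-collider, so it is open.
Try {U1}:
  P1: blocked at fork node U1 ∈ conditioning set.
{U1} contains no descendant of U6 and blocks every backdoor path.
No other singleton works — e.g. {U2} leaves P1 open — so {U1} is the unique smallest valid adjustment set.

{U1}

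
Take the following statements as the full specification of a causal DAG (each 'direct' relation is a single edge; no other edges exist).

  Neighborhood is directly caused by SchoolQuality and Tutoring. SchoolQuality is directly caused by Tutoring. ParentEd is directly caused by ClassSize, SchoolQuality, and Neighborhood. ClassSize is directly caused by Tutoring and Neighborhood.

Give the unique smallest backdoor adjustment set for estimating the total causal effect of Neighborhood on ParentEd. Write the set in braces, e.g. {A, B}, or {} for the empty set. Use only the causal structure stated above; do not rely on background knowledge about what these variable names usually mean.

{SchoolQuality, Tutoring}

Variables eligible for adjustment (non-descendants of Neighborhood, excluding Neighborhood and ParentEd): {SchoolQuality, Tutoring}.
Backdoor paths from Neighborhood to ParentEd:
  P1: Neighborhood <- Tutoring -> SchoolQuality -> ParentEd
  P2: Neighborhood <- Tutoring -> ClassSize -> ParentEd
  P3: Neighborhood <- SchoolQuality <- Tutoring -> ClassSize -> ParentEd
  P4: Neighborhood <- SchoolQuality -> ParentEd
The empty set is not sufficient: P1 (Neighborhood <- Tutoring -> SchoolQuality -> ParentEd) has no collider blocking it and no conditioned non-collider, so it is open.
Try {SchoolQuality, Tutoring}:
  P1: blocked at fork node Tutoring ∈ conditioning set.
  P2: blocked at fork node Tutoring ∈ conditioning set.
  P3: blocked at chain node SchoolQuality ∈ conditioning set.
  P4: blocked at fork node SchoolQuality ∈ conditioning set.
{SchoolQuality, Tutoring} contains no descendant of Neighborhood and blocks every backdoor path.
Every element of {SchoolQuality, Tutoring} is needed (dropping SchoolQuality leaves P4 open; dropping Tutoring leaves P2 open), so no proper subset is valid.
Among all size-2 subsets of the eligible variables, only {SchoolQuality, Tutoring} blocks every backdoor path, so it is the unique smallest valid adjustment set.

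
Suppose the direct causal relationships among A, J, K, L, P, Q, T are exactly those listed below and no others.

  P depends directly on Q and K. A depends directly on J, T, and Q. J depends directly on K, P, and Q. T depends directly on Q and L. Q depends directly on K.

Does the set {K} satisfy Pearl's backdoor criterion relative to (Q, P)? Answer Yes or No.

Yes

Backdoor paths from Q to P (paths whose first edge points into Q):
  P1: Q <- K -> P
  P2: Q <- K -> J <- P
Condition 1 (no descendant of Q in the set): holds — descendants of Q are {A, J, P, T}; none are in {K}.
Condition 2 (every backdoor path blocked by {K}):
  P1: blocked at fork node K ∈ conditioning set.
  P2: blocked at fork node K ∈ conditioning set.
{K} satisfies the backdoor criterion.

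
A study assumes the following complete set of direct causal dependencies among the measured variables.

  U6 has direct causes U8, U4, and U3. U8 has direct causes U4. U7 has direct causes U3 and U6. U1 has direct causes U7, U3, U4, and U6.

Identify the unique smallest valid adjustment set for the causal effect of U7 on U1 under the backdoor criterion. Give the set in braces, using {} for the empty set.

{U3, U6}

Variables eligible for adjustment (non-descendants of U7, excluding U7 and U1): {U3, U4, U6, U8}.
Backdoor paths from U7 to U1:
  P1: U7 <- U3 -> U6 <- U4 -> U1
  P2: U7 <- U3 -> U6 <- U8 <- U4 -> U1
  P3: U7 <- U3 -> U6 -> U1
  P4: U7 <- U3 -> U1
  P5: U7 <- U6 <- U4 -> U1
  P6: U7 <- U6 <- U3 -> U1
  P7: U7 <- U6 <- U8 <- U4 -> U1
  P8: U7 <- U6 -> U1
The empty set is not sufficient: P3 (U7 <- U3 -> U6 -> U1) has no collider blocking it and no conditioned non-collider, so it is open.
Try {U3, U6}:
  P1: blocked at fork node U3 ∈ conditioning set.
  P2: blocked at fork node U3 ∈ conditioning set.
  P3: blocked at fork node U3 ∈ conditioning set.
  P4: blocked at fork node U3 ∈ conditioning set.
  P5: blocked at chain node U6 ∈ conditioning set.
  P6: blocked at chain node U6 ∈ conditioning set.
  P7: blocked at chain node U6 ∈ conditioning set.
  P8: blocked at fork node U6 ∈ conditioning set.
{U3, U6} contains no descendant of U7 and blocks every backdoor path.
Every element of {U3, U6} is needed (dropping U3 leaves P1 open; dropping U6 leaves P5 open), so no proper subset is valid.
Among all size-2 subsets of the eligible variables, only {U3, U6} blocks every backdoor path, so it is the unique smallest valid adjustment set.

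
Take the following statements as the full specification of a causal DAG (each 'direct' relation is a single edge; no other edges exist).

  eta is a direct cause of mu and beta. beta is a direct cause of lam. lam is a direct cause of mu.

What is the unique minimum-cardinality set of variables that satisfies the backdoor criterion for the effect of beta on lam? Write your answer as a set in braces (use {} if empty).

{}

Variables eligible for adjustment (non-descendants of beta, excluding beta and lam): {eta}.
Backdoor paths from beta to lam:
  P1: beta <- eta -> mu <- lam
Each backdoor path contains an unconditioned collider, so every path is already blocked with the empty conditioning set:
  P1: blocked at collider mu (neither it nor any descendant is in the conditioning set).
The empty set is therefore the unique smallest valid set.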